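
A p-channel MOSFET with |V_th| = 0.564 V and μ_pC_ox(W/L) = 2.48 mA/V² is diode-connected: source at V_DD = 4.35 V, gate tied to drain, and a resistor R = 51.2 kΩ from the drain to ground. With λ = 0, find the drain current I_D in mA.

With gate tied to drain, V_SG = V_SD ≥ V_SG − |V_th|, so the device is in saturation.
KCL at the drain: ½ k_p (V_SG − |V_th|)² = (V_DD − V_SG)/R.
Let x = V_SG − 0.564. Then 63.5 x² + x − 3.786 = 0, giving x = 0.236 V (positive root), so V_SG = 0.8 V.
I_D = (V_DD − V_SG)/R = (4.35 − 0.8) / 51.2 = 0.0693 mA.

I_D = 0.0693 mA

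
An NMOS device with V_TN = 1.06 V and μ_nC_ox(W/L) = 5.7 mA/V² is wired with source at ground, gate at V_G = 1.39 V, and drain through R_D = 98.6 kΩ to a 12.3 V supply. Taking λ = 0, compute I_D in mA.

I_D = 0.124 mA

V_GS = V_G = 1.39 V, so V_ov = 1.39 − 1.06 = 0.33 V.
Assume saturation: I_D = ½ k_n V_ov² = 0.5 × 5.7 × 0.33² = 0.31 mA, giving V_DS = V_DD − I_D R_D = 12.3 − 0.31 × 98.6 = -18.3 V.
But -18.3 V < V_ov = 0.33 V, so the device is actually in triode.
In triode I_D = k_n[V_ov V_DS − ½ V_DS²] and I_D = (V_DD − V_DS)/R_D. Equating: 281 V_DS² − 186.5 V_DS + 12.3 = 0, giving V_DS = 0.0743 V (the root below V_ov).
I_D = (12.3 − 0.0743) / 98.6 = 0.124 mA.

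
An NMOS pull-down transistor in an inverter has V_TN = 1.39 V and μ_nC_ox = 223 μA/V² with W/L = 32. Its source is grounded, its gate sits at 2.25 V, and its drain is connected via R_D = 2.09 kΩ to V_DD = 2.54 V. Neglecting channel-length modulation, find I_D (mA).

I_D = 1.12 mA

V_GS = V_G = 2.25 V, so V_ov = 2.25 − 1.39 = 0.86 V.
k_n = μ_nC_ox · (W/L) = 7.136 mA/V².
Assume saturation: I_D = ½ k_n V_ov² = 0.5 × 7.136 × 0.86² = 2.64 mA, giving V_DS = V_DD − I_D R_D = 2.54 − 2.64 × 2.09 = -2.98 V.
But -2.98 V < V_ov = 0.86 V, so the device is actually in triode.
In triode I_D = k_n[V_ov V_DS − ½ V_DS²] and I_D = (V_DD − V_DS)/R_D. Equating: 7.46 V_DS² − 13.83 V_DS + 2.54 = 0, giving V_DS = 0.207 V (the root below V_ov).
I_D = (2.54 − 0.207) / 2.09 = 1.12 mA.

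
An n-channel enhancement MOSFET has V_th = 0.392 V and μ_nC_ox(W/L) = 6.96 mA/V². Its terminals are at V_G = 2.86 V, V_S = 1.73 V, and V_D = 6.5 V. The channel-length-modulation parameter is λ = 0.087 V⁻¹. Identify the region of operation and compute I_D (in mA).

V_GS = V_G − V_S = 2.86 − 1.73 = 1.13 V; V_DS = V_D − V_S = 6.5 − 1.73 = 4.77 V.
V_ov = V_GS − V_th = 1.13 − 0.392 = 0.738 V.
Since V_DS = 4.77 V ≥ V_ov = 0.738 V, the device is in saturation.
I_D = ½ k_n V_ov² (1 + λ V_DS) = 0.5 × 6.96 × 0.738² × (1 + 0.087 × 4.77) = 2.68 mA.

Saturation; I_D = 2.68 mA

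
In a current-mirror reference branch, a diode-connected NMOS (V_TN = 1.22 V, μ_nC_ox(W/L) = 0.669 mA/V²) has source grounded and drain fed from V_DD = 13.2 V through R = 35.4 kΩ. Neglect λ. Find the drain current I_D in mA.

I_D = 0.311 mA

With gate tied to drain, V_GS = V_DS ≥ V_GS − V_TN, so the device is in saturation.
KCL at the drain: ½ k_n (V_GS − V_TN)² = (V_DD − V_GS)/R.
Let x = V_GS − 1.22. Then 11.8 x² + x − 11.98 = 0, giving x = 0.965 V (positive root), so V_GS = 2.18 V.
I_D = (V_DD − V_GS)/R = (13.2 − 2.18) / 35.4 = 0.311 mA.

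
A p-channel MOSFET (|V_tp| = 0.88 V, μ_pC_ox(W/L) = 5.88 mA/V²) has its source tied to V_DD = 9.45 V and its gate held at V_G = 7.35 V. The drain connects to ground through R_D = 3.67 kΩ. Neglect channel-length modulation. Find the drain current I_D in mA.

I_D = 2.46 mA

V_SG = V_DD − V_G = 9.45 − 7.35 = 2.1 V, so V_ov = 2.1 − 0.88 = 1.22 V.
Assume saturation: I_D = ½ k_p V_ov² = 0.5 × 5.88 × 1.22² = 4.38 mA, giving V_SD = V_DD − I_D R_D = 9.45 − 4.38 × 3.67 = -6.61 V.
But -6.61 V < V_ov = 1.22 V, so the device is actually in triode.
In triode I_D = k_p[V_ov V_SD − ½ V_SD²] and I_D = (V_DD − V_SD)/R_D. Equating: 10.8 V_SD² − 27.33 V_SD + 9.45 = 0, giving V_SD = 0.413 V (the root below V_ov).
I_D = (9.45 − 0.413) / 3.67 = 2.46 mA.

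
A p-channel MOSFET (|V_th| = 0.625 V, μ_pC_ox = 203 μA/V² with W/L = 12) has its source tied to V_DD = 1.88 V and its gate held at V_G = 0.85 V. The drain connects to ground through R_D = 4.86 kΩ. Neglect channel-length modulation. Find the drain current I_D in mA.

V_SG = V_DD − V_G = 1.88 − 0.85 = 1.03 V, so V_ov = 1.03 − 0.625 = 0.405 V.
k_p = μ_pC_ox · (W/L) = 2.436 mA/V².
Assume saturation: I_D = ½ k_p V_ov² = 0.5 × 2.436 × 0.405² = 0.2 mA, giving V_SD = V_DD − I_D R_D = 1.88 − 0.2 × 4.86 = 0.909 V.
V_SD = 0.909 V ≥ V_ov = 0.405 V, confirming saturation.

I_D = 0.200 mA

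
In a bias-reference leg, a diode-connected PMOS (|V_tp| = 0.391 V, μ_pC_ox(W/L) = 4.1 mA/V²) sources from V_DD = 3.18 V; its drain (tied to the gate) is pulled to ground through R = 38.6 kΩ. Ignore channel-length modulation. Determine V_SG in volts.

With gate tied to drain, V_SG = V_SD ≥ V_SG − |V_tp|, so the device is in saturation.
KCL at the drain: ½ k_p (V_SG − |V_tp|)² = (V_DD − V_SG)/R.
Let x = V_SG − 0.391. Then 79.1 x² + x − 2.789 = 0, giving x = 0.182 V (positive root), so V_SG = 0.573 V.
I_D = (V_DD − V_SG)/R = (3.18 − 0.573) / 38.6 = 0.0676 mA.

V_SG = 0.573 V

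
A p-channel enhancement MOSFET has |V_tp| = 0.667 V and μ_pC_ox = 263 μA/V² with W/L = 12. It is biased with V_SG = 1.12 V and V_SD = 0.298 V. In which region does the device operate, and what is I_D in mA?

Triode; I_D = 0.286 mA

k_p = μ_pC_ox · (W/L) = 3.156 mA/V².
V_ov = V_SG − |V_tp| = 1.12 − 0.667 = 0.453 V.
Since V_SD = 0.298 V < V_ov = 0.453 V, the device is in the triode region.
I_D = k_p [V_ov · V_SD − ½ V_SD²] = 3.156 × [0.453 × 0.298 − 0.5 × 0.298²] = 0.286 mA.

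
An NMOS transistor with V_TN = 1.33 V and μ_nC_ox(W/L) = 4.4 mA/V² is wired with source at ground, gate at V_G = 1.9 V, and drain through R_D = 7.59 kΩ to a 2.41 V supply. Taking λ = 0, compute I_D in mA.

V_GS = V_G = 1.9 V, so V_ov = 1.9 − 1.33 = 0.57 V.
Assume saturation: I_D = ½ k_n V_ov² = 0.5 × 4.4 × 0.57² = 0.715 mA, giving V_DS = V_DD − I_D R_D = 2.41 − 0.715 × 7.59 = -3.02 V.
But -3.02 V < V_ov = 0.57 V, so the device is actually in triode.
In triode I_D = k_n[V_ov V_DS − ½ V_DS²] and I_D = (V_DD − V_DS)/R_D. Equating: 16.7 V_DS² − 20.04 V_DS + 2.41 = 0, giving V_DS = 0.136 V (the root below V_ov).
I_D = (2.41 − 0.136) / 7.59 = 0.3 mA.

I_D = 0.300 mA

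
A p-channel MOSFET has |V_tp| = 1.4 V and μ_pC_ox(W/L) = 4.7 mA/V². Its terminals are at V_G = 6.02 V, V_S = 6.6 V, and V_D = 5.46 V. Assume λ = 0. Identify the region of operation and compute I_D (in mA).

Cutoff; I_D = 0 mA

V_SG = V_S − V_G = 6.6 − 6.02 = 0.58 V; V_SD = V_S − V_D = 6.6 − 5.46 = 1.14 V.
V_SG = 0.58 V < |V_tp| = 1.4 V, so the transistor is in cutoff.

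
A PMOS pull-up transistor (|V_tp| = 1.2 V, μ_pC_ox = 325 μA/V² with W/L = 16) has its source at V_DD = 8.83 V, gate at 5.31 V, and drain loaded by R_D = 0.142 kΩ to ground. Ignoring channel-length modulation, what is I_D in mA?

I_D = 14.0 mA

V_SG = V_DD − V_G = 8.83 − 5.31 = 3.52 V, so V_ov = 3.52 − 1.2 = 2.32 V.
k_p = μ_pC_ox · (W/L) = 5.2 mA/V².
Assume saturation: I_D = ½ k_p V_ov² = 0.5 × 5.2 × 2.32² = 14 mA, giving V_SD = V_DD − I_D R_D = 8.83 − 14 × 0.142 = 6.84 V.
V_SD = 6.84 V ≥ V_ov = 2.32 V, confirming saturation.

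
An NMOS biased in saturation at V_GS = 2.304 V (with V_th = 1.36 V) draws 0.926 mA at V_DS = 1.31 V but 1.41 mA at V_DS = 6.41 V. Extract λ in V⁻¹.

λ = 0.118 V⁻¹

With V_GS fixed, I_D ∝ (1 + λ V_DS) in saturation, so I_D2/I_D1 = (1 + λ V_DS2)/(1 + λ V_DS1).
1.41/0.926 = 1.523 = (1 + 6.41 λ)/(1 + 1.31 λ).
Solving: λ (I_D1 V_DS2 − I_D2 V_DS1) = I_D2 − I_D1, so λ = (1.41 − 0.926) / (0.926 × 6.41 − 1.41 × 1.31) = 0.484 / 4.09 = 0.118 V⁻¹.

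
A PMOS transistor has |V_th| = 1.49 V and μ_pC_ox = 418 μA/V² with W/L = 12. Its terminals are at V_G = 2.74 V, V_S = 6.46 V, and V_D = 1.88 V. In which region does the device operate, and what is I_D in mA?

Saturation; I_D = 12.5 mA

V_SG = V_S − V_G = 6.46 − 2.74 = 3.72 V; V_SD = V_S − V_D = 6.46 − 1.88 = 4.58 V.
k_p = μ_pC_ox · (W/L) = 5.016 mA/V².
V_ov = V_SG − |V_th| = 3.72 − 1.49 = 2.23 V.
Since V_SD = 4.58 V ≥ V_ov = 2.23 V, the device is in saturation.
I_D = ½ k_p V_ov² = 0.5 × 5.016 × 2.23² = 12.5 mA.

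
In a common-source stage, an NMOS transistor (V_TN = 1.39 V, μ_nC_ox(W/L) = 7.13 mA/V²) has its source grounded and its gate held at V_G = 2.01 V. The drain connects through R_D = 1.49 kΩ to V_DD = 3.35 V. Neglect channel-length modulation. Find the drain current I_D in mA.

V_GS = V_G = 2.01 V, so V_ov = 2.01 − 1.39 = 0.62 V.
Assume saturation: I_D = ½ k_n V_ov² = 0.5 × 7.13 × 0.62² = 1.37 mA, giving V_DS = V_DD − I_D R_D = 3.35 − 1.37 × 1.49 = 1.31 V.
V_DS = 1.31 V ≥ V_ov = 0.62 V, confirming saturation.

I_D = 1.37 mA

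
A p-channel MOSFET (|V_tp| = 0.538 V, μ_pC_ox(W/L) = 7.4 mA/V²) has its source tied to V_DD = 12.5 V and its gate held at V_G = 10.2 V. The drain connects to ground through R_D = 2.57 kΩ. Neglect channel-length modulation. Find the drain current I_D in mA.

V_SG = V_DD − V_G = 12.5 − 10.2 = 2.3 V, so V_ov = 2.3 − 0.538 = 1.76 V.
Assume saturation: I_D = ½ k_p V_ov² = 0.5 × 7.4 × 1.76² = 11.5 mA, giving V_SD = V_DD − I_D R_D = 12.5 − 11.5 × 2.57 = -17 V.
But -17 V < V_ov = 1.76 V, so the device is actually in triode.
In triode I_D = k_p[V_ov V_SD − ½ V_SD²] and I_D = (V_DD − V_SD)/R_D. Equating: 9.51 V_SD² − 34.51 V_SD + 12.5 = 0, giving V_SD = 0.408 V (the root below V_ov).
I_D = (12.5 − 0.408) / 2.57 = 4.71 mA.

I_D = 4.71 mA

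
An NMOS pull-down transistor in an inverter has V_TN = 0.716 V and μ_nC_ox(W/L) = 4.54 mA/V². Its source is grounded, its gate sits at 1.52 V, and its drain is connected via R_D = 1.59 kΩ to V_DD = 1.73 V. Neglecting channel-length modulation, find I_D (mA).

I_D = 0.898 mA

V_GS = V_G = 1.52 V, so V_ov = 1.52 − 0.716 = 0.804 V.
Assume saturation: I_D = ½ k_n V_ov² = 0.5 × 4.54 × 0.804² = 1.47 mA, giving V_DS = V_DD − I_D R_D = 1.73 − 1.47 × 1.59 = -0.603 V.
But -0.603 V < V_ov = 0.804 V, so the device is actually in triode.
In triode I_D = k_n[V_ov V_DS − ½ V_DS²] and I_D = (V_DD − V_DS)/R_D. Equating: 3.61 V_DS² − 6.804 V_DS + 1.73 = 0, giving V_DS = 0.303 V (the root below V_ov).
I_D = (1.73 − 0.303) / 1.59 = 0.898 mA.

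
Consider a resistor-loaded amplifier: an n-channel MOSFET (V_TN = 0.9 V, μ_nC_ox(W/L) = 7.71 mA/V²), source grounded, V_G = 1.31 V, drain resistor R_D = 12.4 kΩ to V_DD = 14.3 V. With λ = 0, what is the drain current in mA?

V_GS = V_G = 1.31 V, so V_ov = 1.31 − 0.9 = 0.41 V.
Assume saturation: I_D = ½ k_n V_ov² = 0.5 × 7.71 × 0.41² = 0.648 mA, giving V_DS = V_DD − I_D R_D = 14.3 − 0.648 × 12.4 = 6.26 V.
V_DS = 6.26 V ≥ V_ov = 0.41 V, confirming saturation.

I_D = 0.648 mA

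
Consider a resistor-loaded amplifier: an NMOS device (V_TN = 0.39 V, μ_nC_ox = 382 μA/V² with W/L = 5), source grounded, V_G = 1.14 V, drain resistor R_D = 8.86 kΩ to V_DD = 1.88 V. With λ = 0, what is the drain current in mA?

I_D = 0.195 mA

V_GS = V_G = 1.14 V, so V_ov = 1.14 − 0.39 = 0.75 V.
k_n = μ_nC_ox · (W/L) = 1.91 mA/V².
Assume saturation: I_D = ½ k_n V_ov² = 0.5 × 1.91 × 0.75² = 0.537 mA, giving V_DS = V_DD − I_D R_D = 1.88 − 0.537 × 8.86 = -2.88 V.
But -2.88 V < V_ov = 0.75 V, so the device is actually in triode.
In triode I_D = k_n[V_ov V_DS − ½ V_DS²] and I_D = (V_DD − V_DS)/R_D. Equating: 8.46 V_DS² − 13.69 V_DS + 1.88 = 0, giving V_DS = 0.151 V (the root below V_ov).
I_D = (1.88 − 0.151) / 8.86 = 0.195 mA.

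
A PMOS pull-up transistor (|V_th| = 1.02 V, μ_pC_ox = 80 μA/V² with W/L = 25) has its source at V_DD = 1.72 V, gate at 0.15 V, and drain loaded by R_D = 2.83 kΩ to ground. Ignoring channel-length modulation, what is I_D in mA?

I_D = 0.303 mA

V_SG = V_DD − V_G = 1.72 − 0.15 = 1.57 V, so V_ov = 1.57 − 1.02 = 0.55 V.
k_p = μ_pC_ox · (W/L) = 2 mA/V².
Assume saturation: I_D = ½ k_p V_ov² = 0.5 × 2 × 0.55² = 0.303 mA, giving V_SD = V_DD − I_D R_D = 1.72 − 0.303 × 2.83 = 0.864 V.
V_SD = 0.864 V ≥ V_ov = 0.55 V, confirming saturation.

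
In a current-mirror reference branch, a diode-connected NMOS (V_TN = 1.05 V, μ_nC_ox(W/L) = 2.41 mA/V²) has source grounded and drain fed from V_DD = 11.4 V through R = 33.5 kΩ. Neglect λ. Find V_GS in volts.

With gate tied to drain, V_GS = V_DS ≥ V_GS − V_TN, so the device is in saturation.
KCL at the drain: ½ k_n (V_GS − V_TN)² = (V_DD − V_GS)/R.
Let x = V_GS − 1.05. Then 40.4 x² + x − 10.35 = 0, giving x = 0.494 V (positive root), so V_GS = 1.54 V.
I_D = (V_DD − V_GS)/R = (11.4 − 1.54) / 33.5 = 0.294 mA.

V_GS = 1.54 V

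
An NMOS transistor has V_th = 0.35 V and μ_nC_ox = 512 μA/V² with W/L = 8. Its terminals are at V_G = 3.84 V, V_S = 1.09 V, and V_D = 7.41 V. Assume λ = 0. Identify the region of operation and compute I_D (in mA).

V_GS = V_G − V_S = 3.84 − 1.09 = 2.75 V; V_DS = V_D − V_S = 7.41 − 1.09 = 6.32 V.
k_n = μ_nC_ox · (W/L) = 4.096 mA/V².
V_ov = V_GS − V_th = 2.75 − 0.35 = 2.4 V.
Since V_DS = 6.32 V ≥ V_ov = 2.4 V, the device is in saturation.
I_D = ½ k_n V_ov² = 0.5 × 4.096 × 2.4² = 11.8 mA.

Saturation; I_D = 11.8 mA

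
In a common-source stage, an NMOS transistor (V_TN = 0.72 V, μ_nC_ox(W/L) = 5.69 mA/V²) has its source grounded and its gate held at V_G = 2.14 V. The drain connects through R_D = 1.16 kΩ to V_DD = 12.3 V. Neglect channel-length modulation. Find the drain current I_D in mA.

V_GS = V_G = 2.14 V, so V_ov = 2.14 − 0.72 = 1.42 V.
Assume saturation: I_D = ½ k_n V_ov² = 0.5 × 5.69 × 1.42² = 5.74 mA, giving V_DS = V_DD − I_D R_D = 12.3 − 5.74 × 1.16 = 5.65 V.
V_DS = 5.65 V ≥ V_ov = 1.42 V, confirming saturation.

I_D = 5.74 mA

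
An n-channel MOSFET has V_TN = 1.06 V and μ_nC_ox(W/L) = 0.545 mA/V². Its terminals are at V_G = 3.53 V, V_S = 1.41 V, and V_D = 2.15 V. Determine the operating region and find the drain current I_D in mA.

V_GS = V_G − V_S = 3.53 − 1.41 = 2.12 V; V_DS = V_D − V_S = 2.15 − 1.41 = 0.74 V.
V_ov = V_GS − V_TN = 2.12 − 1.06 = 1.06 V.
Since V_DS = 0.74 V < V_ov = 1.06 V, the device is in the triode region.
I_D = k_n [V_ov · V_DS − ½ V_DS²] = 0.545 × [1.06 × 0.74 − 0.5 × 0.74²] = 0.278 mA.

Triode; I_D = 0.278 mA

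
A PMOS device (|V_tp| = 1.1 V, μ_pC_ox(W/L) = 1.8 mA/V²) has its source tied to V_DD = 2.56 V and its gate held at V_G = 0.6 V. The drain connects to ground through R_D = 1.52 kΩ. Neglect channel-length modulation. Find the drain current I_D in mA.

V_SG = V_DD − V_G = 2.56 − 0.6 = 1.96 V, so V_ov = 1.96 − 1.1 = 0.86 V.
Assume saturation: I_D = ½ k_p V_ov² = 0.5 × 1.8 × 0.86² = 0.666 mA, giving V_SD = V_DD − I_D R_D = 2.56 − 0.666 × 1.52 = 1.55 V.
V_SD = 1.55 V ≥ V_ov = 0.86 V, confirming saturation.

I_D = 0.666 mA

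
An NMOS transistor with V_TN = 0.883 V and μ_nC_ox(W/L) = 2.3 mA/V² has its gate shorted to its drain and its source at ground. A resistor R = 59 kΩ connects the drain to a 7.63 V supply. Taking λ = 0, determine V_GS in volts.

V_GS = 1.19 V

With gate tied to drain, V_GS = V_DS ≥ V_GS − V_TN, so the device is in saturation.
KCL at the drain: ½ k_n (V_GS − V_TN)² = (V_DD − V_GS)/R.
Let x = V_GS − 0.883. Then 67.8 x² + x − 6.747 = 0, giving x = 0.308 V (positive root), so V_GS = 1.19 V.
I_D = (V_DD − V_GS)/R = (7.63 − 1.19) / 59 = 0.109 mA.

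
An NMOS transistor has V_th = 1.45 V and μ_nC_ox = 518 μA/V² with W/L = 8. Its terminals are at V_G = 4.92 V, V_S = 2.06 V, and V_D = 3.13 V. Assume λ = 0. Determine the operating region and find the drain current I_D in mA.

Triode; I_D = 3.88 mA

V_GS = V_G − V_S = 4.92 − 2.06 = 2.86 V; V_DS = V_D − V_S = 3.13 − 2.06 = 1.07 V.
k_n = μ_nC_ox · (W/L) = 4.144 mA/V².
V_ov = V_GS − V_th = 2.86 − 1.45 = 1.41 V.
Since V_DS = 1.07 V < V_ov = 1.41 V, the device is in the triode region.
I_D = k_n [V_ov · V_DS − ½ V_DS²] = 4.144 × [1.41 × 1.07 − 0.5 × 1.07²] = 3.88 mA.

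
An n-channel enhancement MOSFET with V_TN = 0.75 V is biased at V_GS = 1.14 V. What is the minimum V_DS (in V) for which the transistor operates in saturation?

V_DS,sat = 0.390 V

The boundary between triode and saturation is V_DS = V_GS − V_TN = V_ov.
V_ov = 1.14 − 0.75 = 0.39 V.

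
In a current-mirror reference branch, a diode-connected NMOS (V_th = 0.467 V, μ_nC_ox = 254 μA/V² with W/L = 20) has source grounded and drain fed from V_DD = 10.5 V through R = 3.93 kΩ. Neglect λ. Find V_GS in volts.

With gate tied to drain, V_GS = V_DS ≥ V_GS − V_th, so the device is in saturation.
k_n = μ_nC_ox · (W/L) = 5.08 mA/V².
KCL at the drain: ½ k_n (V_GS − V_th)² = (V_DD − V_GS)/R.
Let x = V_GS − 0.467. Then 9.98 x² + x − 10.03 = 0, giving x = 0.954 V (positive root), so V_GS = 1.42 V.
I_D = (V_DD − V_GS)/R = (10.5 − 1.42) / 3.93 = 2.31 mA.

V_GS = 1.42 V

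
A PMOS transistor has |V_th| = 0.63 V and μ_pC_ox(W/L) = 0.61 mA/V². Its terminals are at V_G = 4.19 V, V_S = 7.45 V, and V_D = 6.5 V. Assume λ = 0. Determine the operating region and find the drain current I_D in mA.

Triode; I_D = 1.25 mA

V_SG = V_S − V_G = 7.45 − 4.19 = 3.26 V; V_SD = V_S − V_D = 7.45 − 6.5 = 0.95 V.
V_ov = V_SG − |V_th| = 3.26 − 0.63 = 2.63 V.
Since V_SD = 0.95 V < V_ov = 2.63 V, the device is in the triode region.
I_D = k_p [V_ov · V_SD − ½ V_SD²] = 0.61 × [2.63 × 0.95 − 0.5 × 0.95²] = 1.25 mA.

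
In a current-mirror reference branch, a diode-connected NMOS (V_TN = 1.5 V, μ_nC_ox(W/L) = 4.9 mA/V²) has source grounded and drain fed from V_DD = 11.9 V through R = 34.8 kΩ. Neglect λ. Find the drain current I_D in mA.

I_D = 0.289 mA

With gate tied to drain, V_GS = V_DS ≥ V_GS − V_TN, so the device is in saturation.
KCL at the drain: ½ k_n (V_GS − V_TN)² = (V_DD − V_GS)/R.
Let x = V_GS − 1.5. Then 85.3 x² + x − 10.4 = 0, giving x = 0.343 V (positive root), so V_GS = 1.84 V.
I_D = (V_DD − V_GS)/R = (11.9 − 1.84) / 34.8 = 0.289 mA.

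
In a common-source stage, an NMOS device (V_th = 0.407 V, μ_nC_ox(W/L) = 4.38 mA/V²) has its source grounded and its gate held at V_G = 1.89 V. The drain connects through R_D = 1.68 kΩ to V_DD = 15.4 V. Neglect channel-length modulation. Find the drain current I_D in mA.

V_GS = V_G = 1.89 V, so V_ov = 1.89 − 0.407 = 1.48 V.
Assume saturation: I_D = ½ k_n V_ov² = 0.5 × 4.38 × 1.48² = 4.82 mA, giving V_DS = V_DD − I_D R_D = 15.4 − 4.82 × 1.68 = 7.31 V.
V_DS = 7.31 V ≥ V_ov = 1.48 V, confirming saturation.

I_D = 4.82 mA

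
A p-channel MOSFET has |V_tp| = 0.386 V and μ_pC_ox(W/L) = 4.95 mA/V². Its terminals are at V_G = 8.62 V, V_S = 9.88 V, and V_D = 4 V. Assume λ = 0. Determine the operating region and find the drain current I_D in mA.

Saturation; I_D = 1.89 mA

V_SG = V_S − V_G = 9.88 − 8.62 = 1.26 V; V_SD = V_S − V_D = 9.88 − 4 = 5.88 V.
V_ov = V_SG − |V_tp| = 1.26 − 0.386 = 0.874 V.
Since V_SD = 5.88 V ≥ V_ov = 0.874 V, the device is in saturation.
I_D = ½ k_p V_ov² = 0.5 × 4.95 × 0.874² = 1.89 mA.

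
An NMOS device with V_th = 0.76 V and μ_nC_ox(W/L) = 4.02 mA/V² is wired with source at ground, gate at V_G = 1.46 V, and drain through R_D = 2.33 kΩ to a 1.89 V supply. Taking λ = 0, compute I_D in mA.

V_GS = V_G = 1.46 V, so V_ov = 1.46 − 0.76 = 0.7 V.
Assume saturation: I_D = ½ k_n V_ov² = 0.5 × 4.02 × 0.7² = 0.985 mA, giving V_DS = V_DD − I_D R_D = 1.89 − 0.985 × 2.33 = -0.405 V.
But -0.405 V < V_ov = 0.7 V, so the device is actually in triode.
In triode I_D = k_n[V_ov V_DS − ½ V_DS²] and I_D = (V_DD − V_DS)/R_D. Equating: 4.68 V_DS² − 7.557 V_DS + 1.89 = 0, giving V_DS = 0.309 V (the root below V_ov).
I_D = (1.89 − 0.309) / 2.33 = 0.678 mA.

I_D = 0.678 mA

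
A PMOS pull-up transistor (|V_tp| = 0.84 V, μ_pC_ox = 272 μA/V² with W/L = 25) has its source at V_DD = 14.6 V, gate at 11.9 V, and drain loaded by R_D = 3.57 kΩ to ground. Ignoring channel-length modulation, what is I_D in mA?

V_SG = V_DD − V_G = 14.6 − 11.9 = 2.7 V, so V_ov = 2.7 − 0.84 = 1.86 V.
k_p = μ_pC_ox · (W/L) = 6.8 mA/V².
Assume saturation: I_D = ½ k_p V_ov² = 0.5 × 6.8 × 1.86² = 11.8 mA, giving V_SD = V_DD − I_D R_D = 14.6 − 11.8 × 3.57 = -27.4 V.
But -27.4 V < V_ov = 1.86 V, so the device is actually in triode.
In triode I_D = k_p[V_ov V_SD − ½ V_SD²] and I_D = (V_DD − V_SD)/R_D. Equating: 12.1 V_SD² − 46.15 V_SD + 14.6 = 0, giving V_SD = 0.348 V (the root below V_ov).
I_D = (14.6 − 0.348) / 3.57 = 3.99 mA.

I_D = 3.99 mA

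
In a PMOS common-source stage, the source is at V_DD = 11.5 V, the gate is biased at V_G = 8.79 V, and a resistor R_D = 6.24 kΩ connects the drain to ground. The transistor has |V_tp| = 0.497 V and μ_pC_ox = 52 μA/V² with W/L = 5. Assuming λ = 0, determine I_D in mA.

V_SG = V_DD − V_G = 11.5 − 8.79 = 2.71 V, so V_ov = 2.71 − 0.497 = 2.21 V.
k_p = μ_pC_ox · (W/L) = 0.26 mA/V².
Assume saturation: I_D = ½ k_p V_ov² = 0.5 × 0.26 × 2.21² = 0.637 mA, giving V_SD = V_DD − I_D R_D = 11.5 − 0.637 × 6.24 = 7.53 V.
V_SD = 7.53 V ≥ V_ov = 2.21 V, confirming saturation.

I_D = 0.637 mA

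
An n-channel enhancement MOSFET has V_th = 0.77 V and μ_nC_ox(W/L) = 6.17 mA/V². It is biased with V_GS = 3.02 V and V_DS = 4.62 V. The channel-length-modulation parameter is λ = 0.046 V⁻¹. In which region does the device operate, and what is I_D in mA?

V_ov = V_GS − V_th = 3.02 − 0.77 = 2.25 V.
Since V_DS = 4.62 V ≥ V_ov = 2.25 V, the device is in saturation.
I_D = ½ k_n V_ov² (1 + λ V_DS) = 0.5 × 6.17 × 2.25² × (1 + 0.046 × 4.62) = 18.9 mA.

Saturation; I_D = 18.9 mA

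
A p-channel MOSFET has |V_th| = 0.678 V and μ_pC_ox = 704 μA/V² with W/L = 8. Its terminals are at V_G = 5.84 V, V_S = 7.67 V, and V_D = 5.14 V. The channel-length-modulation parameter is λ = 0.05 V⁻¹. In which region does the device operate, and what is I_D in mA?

V_SG = V_S − V_G = 7.67 − 5.84 = 1.83 V; V_SD = V_S − V_D = 7.67 − 5.14 = 2.53 V.
k_p = μ_pC_ox · (W/L) = 5.632 mA/V².
V_ov = V_SG − |V_th| = 1.83 − 0.678 = 1.15 V.
Since V_SD = 2.53 V ≥ V_ov = 1.15 V, the device is in saturation.
I_D = ½ k_p V_ov² (1 + λ V_SD) = 0.5 × 5.632 × 1.15² × (1 + 0.05 × 2.53) = 4.21 mA.

Saturation; I_D = 4.21 mA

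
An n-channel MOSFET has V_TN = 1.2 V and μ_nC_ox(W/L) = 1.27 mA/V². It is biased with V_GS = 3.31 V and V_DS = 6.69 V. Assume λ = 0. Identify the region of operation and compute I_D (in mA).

Saturation; I_D = 2.83 mA

V_ov = V_GS − V_TN = 3.31 − 1.2 = 2.11 V.
Since V_DS = 6.69 V ≥ V_ov = 2.11 V, the device is in saturation.
I_D = ½ k_n V_ov² = 0.5 × 1.27 × 2.11² = 2.83 mA.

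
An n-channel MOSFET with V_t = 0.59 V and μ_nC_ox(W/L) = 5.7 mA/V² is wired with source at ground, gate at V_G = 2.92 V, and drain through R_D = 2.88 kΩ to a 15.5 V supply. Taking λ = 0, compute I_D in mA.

I_D = 5.23 mA

V_GS = V_G = 2.92 V, so V_ov = 2.92 − 0.59 = 2.33 V.
Assume saturation: I_D = ½ k_n V_ov² = 0.5 × 5.7 × 2.33² = 15.5 mA, giving V_DS = V_DD − I_D R_D = 15.5 − 15.5 × 2.88 = -29.1 V.
But -29.1 V < V_ov = 2.33 V, so the device is actually in triode.
In triode I_D = k_n[V_ov V_DS − ½ V_DS²] and I_D = (V_DD − V_DS)/R_D. Equating: 8.21 V_DS² − 39.25 V_DS + 15.5 = 0, giving V_DS = 0.434 V (the root below V_ov).
I_D = (15.5 − 0.434) / 2.88 = 5.23 mA.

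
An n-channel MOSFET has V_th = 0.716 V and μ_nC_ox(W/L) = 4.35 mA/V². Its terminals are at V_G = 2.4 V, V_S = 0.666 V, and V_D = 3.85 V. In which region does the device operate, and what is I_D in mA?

Saturation; I_D = 2.25 mA

V_GS = V_G − V_S = 2.4 − 0.666 = 1.73 V; V_DS = V_D − V_S = 3.85 − 0.666 = 3.18 V.
V_ov = V_GS − V_th = 1.73 − 0.716 = 1.02 V.
Since V_DS = 3.18 V ≥ V_ov = 1.02 V, the device is in saturation.
I_D = ½ k_n V_ov² = 0.5 × 4.35 × 1.02² = 2.25 mA.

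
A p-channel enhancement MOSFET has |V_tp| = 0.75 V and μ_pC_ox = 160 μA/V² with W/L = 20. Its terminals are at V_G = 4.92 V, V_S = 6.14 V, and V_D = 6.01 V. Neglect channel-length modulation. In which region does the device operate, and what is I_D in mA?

Triode; I_D = 0.168 mA

V_SG = V_S − V_G = 6.14 − 4.92 = 1.22 V; V_SD = V_S − V_D = 6.14 − 6.01 = 0.13 V.
k_p = μ_pC_ox · (W/L) = 3.2 mA/V².
V_ov = V_SG − |V_tp| = 1.22 − 0.75 = 0.47 V.
Since V_SD = 0.13 V < V_ov = 0.47 V, the device is in the triode region.
I_D = k_p [V_ov · V_SD − ½ V_SD²] = 3.2 × [0.47 × 0.13 − 0.5 × 0.13²] = 0.168 mA.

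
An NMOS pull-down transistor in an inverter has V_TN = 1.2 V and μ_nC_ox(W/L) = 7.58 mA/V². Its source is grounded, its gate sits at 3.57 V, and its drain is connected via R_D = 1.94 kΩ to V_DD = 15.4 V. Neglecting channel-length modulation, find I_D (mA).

V_GS = V_G = 3.57 V, so V_ov = 3.57 − 1.2 = 2.37 V.
Assume saturation: I_D = ½ k_n V_ov² = 0.5 × 7.58 × 2.37² = 21.3 mA, giving V_DS = V_DD − I_D R_D = 15.4 − 21.3 × 1.94 = -25.9 V.
But -25.9 V < V_ov = 2.37 V, so the device is actually in triode.
In triode I_D = k_n[V_ov V_DS − ½ V_DS²] and I_D = (V_DD − V_DS)/R_D. Equating: 7.35 V_DS² − 35.85 V_DS + 15.4 = 0, giving V_DS = 0.476 V (the root below V_ov).
I_D = (15.4 − 0.476) / 1.94 = 7.69 mA.

I_D = 7.69 mA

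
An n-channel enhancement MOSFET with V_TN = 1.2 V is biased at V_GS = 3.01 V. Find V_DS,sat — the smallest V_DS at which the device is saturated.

The boundary between triode and saturation is V_DS = V_GS − V_TN = V_ov.
V_ov = 3.01 − 1.2 = 1.81 V.

V_DS,sat = 1.81 V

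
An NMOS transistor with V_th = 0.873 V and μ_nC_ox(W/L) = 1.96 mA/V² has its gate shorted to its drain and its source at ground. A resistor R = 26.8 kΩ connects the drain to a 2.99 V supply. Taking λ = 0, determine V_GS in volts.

With gate tied to drain, V_GS = V_DS ≥ V_GS − V_th, so the device is in saturation.
KCL at the drain: ½ k_n (V_GS − V_th)² = (V_DD − V_GS)/R.
Let x = V_GS − 0.873. Then 26.3 x² + x − 2.117 = 0, giving x = 0.266 V (positive root), so V_GS = 1.14 V.
I_D = (V_DD − V_GS)/R = (2.99 − 1.14) / 26.8 = 0.0691 mA.

V_GS = 1.14 V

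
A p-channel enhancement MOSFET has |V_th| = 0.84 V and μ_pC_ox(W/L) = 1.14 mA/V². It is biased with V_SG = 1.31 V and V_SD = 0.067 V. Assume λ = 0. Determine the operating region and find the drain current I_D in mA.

V_ov = V_SG − |V_th| = 1.31 − 0.84 = 0.47 V.
Since V_SD = 0.067 V < V_ov = 0.47 V, the device is in the triode region.
I_D = k_p [V_ov · V_SD − ½ V_SD²] = 1.14 × [0.47 × 0.067 − 0.5 × 0.067²] = 0.0333 mA.

Triode; I_D = 0.0333 mA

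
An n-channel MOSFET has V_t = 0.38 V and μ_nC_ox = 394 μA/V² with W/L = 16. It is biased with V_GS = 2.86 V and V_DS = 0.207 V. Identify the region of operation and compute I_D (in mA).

k_n = μ_nC_ox · (W/L) = 6.304 mA/V².
V_ov = V_GS − V_t = 2.86 − 0.38 = 2.48 V.
Since V_DS = 0.207 V < V_ov = 2.48 V, the device is in the triode region.
I_D = k_n [V_ov · V_DS − ½ V_DS²] = 6.304 × [2.48 × 0.207 − 0.5 × 0.207²] = 3.1 mA.

Triode; I_D = 3.10 mA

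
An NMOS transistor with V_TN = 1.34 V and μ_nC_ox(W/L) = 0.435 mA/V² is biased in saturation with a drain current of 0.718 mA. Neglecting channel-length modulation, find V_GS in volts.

V_GS = 3.16 V

In saturation I_D = ½ k_n (V_GS − V_TN)², so V_GS − V_TN = √(2 I_D / k_n) = √(2 × 0.718 / 0.435) = 1.82 V.
V_GS = 1.34 + 1.82 = 3.16 V.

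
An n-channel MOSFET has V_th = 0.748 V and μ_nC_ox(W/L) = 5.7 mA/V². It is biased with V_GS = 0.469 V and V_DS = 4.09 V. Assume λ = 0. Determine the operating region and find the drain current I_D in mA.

Cutoff; I_D = 0 mA

V_GS = 0.469 V < V_th = 0.748 V, so the transistor is in cutoff.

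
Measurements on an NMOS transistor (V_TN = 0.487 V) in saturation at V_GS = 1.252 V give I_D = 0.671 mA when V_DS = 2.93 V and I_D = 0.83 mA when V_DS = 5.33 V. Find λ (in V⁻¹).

λ = 0.139 V⁻¹

With V_GS fixed, I_D ∝ (1 + λ V_DS) in saturation, so I_D2/I_D1 = (1 + λ V_DS2)/(1 + λ V_DS1).
0.83/0.671 = 1.237 = (1 + 5.33 λ)/(1 + 2.93 λ).
Solving: λ (I_D1 V_DS2 − I_D2 V_DS1) = I_D2 − I_D1, so λ = (0.83 − 0.671) / (0.671 × 5.33 − 0.83 × 2.93) = 0.159 / 1.14 = 0.139 V⁻¹.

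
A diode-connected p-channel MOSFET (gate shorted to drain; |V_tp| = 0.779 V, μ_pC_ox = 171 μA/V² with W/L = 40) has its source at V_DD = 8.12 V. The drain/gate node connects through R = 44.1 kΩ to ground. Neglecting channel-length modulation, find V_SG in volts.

With gate tied to drain, V_SG = V_SD ≥ V_SG − |V_tp|, so the device is in saturation.
k_p = μ_pC_ox · (W/L) = 6.84 mA/V².
KCL at the drain: ½ k_p (V_SG − |V_tp|)² = (V_DD − V_SG)/R.
Let x = V_SG − 0.779. Then 151 x² + x − 7.341 = 0, giving x = 0.217 V (positive root), so V_SG = 0.996 V.
I_D = (V_DD − V_SG)/R = (8.12 − 0.996) / 44.1 = 0.162 mA.

V_SG = 0.996 V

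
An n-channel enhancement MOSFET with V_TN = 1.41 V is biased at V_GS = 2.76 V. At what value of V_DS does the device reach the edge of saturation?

The boundary between triode and saturation is V_DS = V_GS − V_TN = V_ov.
V_ov = 2.76 − 1.41 = 1.35 V.

V_DS,sat = 1.35 V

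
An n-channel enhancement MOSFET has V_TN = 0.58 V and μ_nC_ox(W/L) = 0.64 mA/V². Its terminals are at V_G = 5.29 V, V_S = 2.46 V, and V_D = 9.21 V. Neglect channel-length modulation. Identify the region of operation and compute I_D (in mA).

Saturation; I_D = 1.62 mA

V_GS = V_G − V_S = 5.29 − 2.46 = 2.83 V; V_DS = V_D − V_S = 9.21 − 2.46 = 6.75 V.
V_ov = V_GS − V_TN = 2.83 − 0.58 = 2.25 V.
Since V_DS = 6.75 V ≥ V_ov = 2.25 V, the device is in saturation.
I_D = ½ k_n V_ov² = 0.5 × 0.64 × 2.25² = 1.62 mA.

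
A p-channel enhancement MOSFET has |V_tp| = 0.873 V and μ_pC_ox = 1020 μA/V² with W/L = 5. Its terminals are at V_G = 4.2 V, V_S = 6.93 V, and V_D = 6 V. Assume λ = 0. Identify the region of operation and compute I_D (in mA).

Triode; I_D = 6.60 mA

V_SG = V_S − V_G = 6.93 − 4.2 = 2.73 V; V_SD = V_S − V_D = 6.93 − 6 = 0.93 V.
k_p = μ_pC_ox · (W/L) = 5.1 mA/V².
V_ov = V_SG − |V_tp| = 2.73 − 0.873 = 1.86 V.
Since V_SD = 0.93 V < V_ov = 1.86 V, the device is in the triode region.
I_D = k_p [V_ov · V_SD − ½ V_SD²] = 5.1 × [1.86 × 0.93 − 0.5 × 0.93²] = 6.6 mA.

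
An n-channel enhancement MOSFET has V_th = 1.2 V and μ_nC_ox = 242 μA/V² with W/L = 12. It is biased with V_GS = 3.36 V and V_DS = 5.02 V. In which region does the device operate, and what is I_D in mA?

Saturation; I_D = 6.77 mA

k_n = μ_nC_ox · (W/L) = 2.904 mA/V².
V_ov = V_GS − V_th = 3.36 − 1.2 = 2.16 V.
Since V_DS = 5.02 V ≥ V_ov = 2.16 V, the device is in saturation.
I_D = ½ k_n V_ov² = 0.5 × 2.904 × 2.16² = 6.77 mA.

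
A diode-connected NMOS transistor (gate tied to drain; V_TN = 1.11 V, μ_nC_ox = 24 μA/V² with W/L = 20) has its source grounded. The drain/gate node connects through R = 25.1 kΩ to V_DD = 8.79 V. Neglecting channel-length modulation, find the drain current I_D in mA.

I_D = 0.264 mA

With gate tied to drain, V_GS = V_DS ≥ V_GS − V_TN, so the device is in saturation.
k_n = μ_nC_ox · (W/L) = 0.48 mA/V².
KCL at the drain: ½ k_n (V_GS − V_TN)² = (V_DD − V_GS)/R.
Let x = V_GS − 1.11. Then 6.02 x² + x − 7.68 = 0, giving x = 1.05 V (positive root), so V_GS = 2.16 V.
I_D = (V_DD − V_GS)/R = (8.79 − 2.16) / 25.1 = 0.264 mA.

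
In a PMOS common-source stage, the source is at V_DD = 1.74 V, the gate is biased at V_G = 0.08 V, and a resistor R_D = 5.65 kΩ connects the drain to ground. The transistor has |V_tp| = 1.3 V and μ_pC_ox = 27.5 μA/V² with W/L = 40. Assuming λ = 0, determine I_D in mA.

I_D = 0.0713 mA

V_SG = V_DD − V_G = 1.74 − 0.08 = 1.66 V, so V_ov = 1.66 − 1.3 = 0.36 V.
k_p = μ_pC_ox · (W/L) = 1.1 mA/V².
Assume saturation: I_D = ½ k_p V_ov² = 0.5 × 1.1 × 0.36² = 0.0713 mA, giving V_SD = V_DD − I_D R_D = 1.74 − 0.0713 × 5.65 = 1.34 V.
V_SD = 1.34 V ≥ V_ov = 0.36 V, confirming saturation.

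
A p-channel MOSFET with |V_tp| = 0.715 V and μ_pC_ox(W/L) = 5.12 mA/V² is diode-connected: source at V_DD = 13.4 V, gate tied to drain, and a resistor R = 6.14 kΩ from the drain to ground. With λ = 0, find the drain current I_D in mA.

With gate tied to drain, V_SG = V_SD ≥ V_SG − |V_tp|, so the device is in saturation.
KCL at the drain: ½ k_p (V_SG − |V_tp|)² = (V_DD − V_SG)/R.
Let x = V_SG − 0.715. Then 15.7 x² + x − 12.69 = 0, giving x = 0.867 V (positive root), so V_SG = 1.58 V.
I_D = (V_DD − V_SG)/R = (13.4 − 1.58) / 6.14 = 1.92 mA.

I_D = 1.92 mA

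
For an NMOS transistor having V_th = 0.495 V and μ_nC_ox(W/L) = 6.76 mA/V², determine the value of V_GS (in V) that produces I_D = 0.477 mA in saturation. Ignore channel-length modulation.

In saturation I_D = ½ k_n (V_GS − V_th)², so V_GS − V_th = √(2 I_D / k_n) = √(2 × 0.477 / 6.76) = 0.376 V.
V_GS = 0.495 + 0.376 = 0.871 V.

V_GS = 0.871 V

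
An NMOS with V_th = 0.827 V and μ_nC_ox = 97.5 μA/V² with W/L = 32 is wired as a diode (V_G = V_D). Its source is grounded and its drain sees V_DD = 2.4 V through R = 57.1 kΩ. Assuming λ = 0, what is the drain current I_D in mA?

I_D = 0.0253 mA

With gate tied to drain, V_GS = V_DS ≥ V_GS − V_th, so the device is in saturation.
k_n = μ_nC_ox · (W/L) = 3.12 mA/V².
KCL at the drain: ½ k_n (V_GS − V_th)² = (V_DD − V_GS)/R.
Let x = V_GS − 0.827. Then 89.1 x² + x − 1.573 = 0, giving x = 0.127 V (positive root), so V_GS = 0.954 V.
I_D = (V_DD − V_GS)/R = (2.4 − 0.954) / 57.1 = 0.0253 mA.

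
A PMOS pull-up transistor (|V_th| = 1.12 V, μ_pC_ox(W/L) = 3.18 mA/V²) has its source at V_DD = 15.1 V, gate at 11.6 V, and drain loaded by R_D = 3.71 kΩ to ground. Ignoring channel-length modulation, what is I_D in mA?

V_SG = V_DD − V_G = 15.1 − 11.6 = 3.5 V, so V_ov = 3.5 − 1.12 = 2.38 V.
Assume saturation: I_D = ½ k_p V_ov² = 0.5 × 3.18 × 2.38² = 9.01 mA, giving V_SD = V_DD − I_D R_D = 15.1 − 9.01 × 3.71 = -18.3 V.
But -18.3 V < V_ov = 2.38 V, so the device is actually in triode.
In triode I_D = k_p[V_ov V_SD − ½ V_SD²] and I_D = (V_DD − V_SD)/R_D. Equating: 5.9 V_SD² − 29.08 V_SD + 15.1 = 0, giving V_SD = 0.59 V (the root below V_ov).
I_D = (15.1 − 0.59) / 3.71 = 3.91 mA.

I_D = 3.91 mA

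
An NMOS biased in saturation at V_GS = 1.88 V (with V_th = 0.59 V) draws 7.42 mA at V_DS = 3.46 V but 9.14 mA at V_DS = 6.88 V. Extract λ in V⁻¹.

With V_GS fixed, I_D ∝ (1 + λ V_DS) in saturation, so I_D2/I_D1 = (1 + λ V_DS2)/(1 + λ V_DS1).
9.14/7.42 = 1.232 = (1 + 6.88 λ)/(1 + 3.46 λ).
Solving: λ (I_D1 V_DS2 − I_D2 V_DS1) = I_D2 − I_D1, so λ = (9.14 − 7.42) / (7.42 × 6.88 − 9.14 × 3.46) = 1.72 / 19.4 = 0.0885 V⁻¹.

λ = 0.0885 V⁻¹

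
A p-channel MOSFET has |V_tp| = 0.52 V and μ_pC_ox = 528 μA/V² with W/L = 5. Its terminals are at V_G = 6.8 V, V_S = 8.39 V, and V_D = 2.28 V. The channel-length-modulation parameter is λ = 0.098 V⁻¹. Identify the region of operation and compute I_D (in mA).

V_SG = V_S − V_G = 8.39 − 6.8 = 1.59 V; V_SD = V_S − V_D = 8.39 − 2.28 = 6.11 V.
k_p = μ_pC_ox · (W/L) = 2.64 mA/V².
V_ov = V_SG − |V_tp| = 1.59 − 0.52 = 1.07 V.
Since V_SD = 6.11 V ≥ V_ov = 1.07 V, the device is in saturation.
I_D = ½ k_p V_ov² (1 + λ V_SD) = 0.5 × 2.64 × 1.07² × (1 + 0.098 × 6.11) = 2.42 mA.

Saturation; I_D = 2.42 mA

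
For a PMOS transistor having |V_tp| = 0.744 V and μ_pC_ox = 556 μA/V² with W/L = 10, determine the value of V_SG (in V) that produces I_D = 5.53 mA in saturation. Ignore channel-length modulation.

V_SG = 2.15 V

k_p = μ_pC_ox · (W/L) = 5.56 mA/V².
In saturation I_D = ½ k_p (V_SG − |V_tp|)², so V_SG − |V_tp| = √(2 I_D / k_p) = √(2 × 5.53 / 5.56) = 1.41 V.
V_SG = 0.744 + 1.41 = 2.15 V.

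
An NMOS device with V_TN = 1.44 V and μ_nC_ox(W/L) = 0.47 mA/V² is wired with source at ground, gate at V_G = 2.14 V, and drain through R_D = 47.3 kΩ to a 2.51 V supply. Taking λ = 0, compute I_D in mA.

I_D = 0.0494 mA

V_GS = V_G = 2.14 V, so V_ov = 2.14 − 1.44 = 0.7 V.
Assume saturation: I_D = ½ k_n V_ov² = 0.5 × 0.47 × 0.7² = 0.115 mA, giving V_DS = V_DD − I_D R_D = 2.51 − 0.115 × 47.3 = -2.94 V.
But -2.94 V < V_ov = 0.7 V, so the device is actually in triode.
In triode I_D = k_n[V_ov V_DS − ½ V_DS²] and I_D = (V_DD − V_DS)/R_D. Equating: 11.1 V_DS² − 16.56 V_DS + 2.51 = 0, giving V_DS = 0.171 V (the root below V_ov).
I_D = (2.51 − 0.171) / 47.3 = 0.0494 mA.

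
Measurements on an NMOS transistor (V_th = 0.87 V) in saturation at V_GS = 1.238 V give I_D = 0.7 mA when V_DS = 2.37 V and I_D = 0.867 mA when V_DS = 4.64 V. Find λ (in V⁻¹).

With V_GS fixed, I_D ∝ (1 + λ V_DS) in saturation, so I_D2/I_D1 = (1 + λ V_DS2)/(1 + λ V_DS1).
0.867/0.7 = 1.239 = (1 + 4.64 λ)/(1 + 2.37 λ).
Solving: λ (I_D1 V_DS2 − I_D2 V_DS1) = I_D2 − I_D1, so λ = (0.867 − 0.7) / (0.7 × 4.64 − 0.867 × 2.37) = 0.167 / 1.19 = 0.14 V⁻¹.

λ = 0.140 V⁻¹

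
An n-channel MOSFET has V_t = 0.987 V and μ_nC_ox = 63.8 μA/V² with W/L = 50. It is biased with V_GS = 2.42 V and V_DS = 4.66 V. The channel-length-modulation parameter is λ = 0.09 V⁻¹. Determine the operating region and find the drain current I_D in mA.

k_n = μ_nC_ox · (W/L) = 3.19 mA/V².
V_ov = V_GS − V_t = 2.42 − 0.987 = 1.43 V.
Since V_DS = 4.66 V ≥ V_ov = 1.43 V, the device is in saturation.
I_D = ½ k_n V_ov² (1 + λ V_DS) = 0.5 × 3.19 × 1.43² × (1 + 0.09 × 4.66) = 4.65 mA.

Saturation; I_D = 4.65 mA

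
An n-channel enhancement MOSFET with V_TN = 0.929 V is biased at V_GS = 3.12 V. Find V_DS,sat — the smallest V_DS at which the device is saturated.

V_DS,sat = 2.19 V

The boundary between triode and saturation is V_DS = V_GS − V_TN = V_ov.
V_ov = 3.12 − 0.929 = 2.19 V.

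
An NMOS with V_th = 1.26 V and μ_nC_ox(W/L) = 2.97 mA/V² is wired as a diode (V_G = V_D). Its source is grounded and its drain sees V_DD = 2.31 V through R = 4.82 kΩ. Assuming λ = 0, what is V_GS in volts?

With gate tied to drain, V_GS = V_DS ≥ V_GS − V_th, so the device is in saturation.
KCL at the drain: ½ k_n (V_GS − V_th)² = (V_DD − V_GS)/R.
Let x = V_GS − 1.26. Then 7.16 x² + x − 1.05 = 0, giving x = 0.319 V (positive root), so V_GS = 1.58 V.
I_D = (V_DD − V_GS)/R = (2.31 − 1.58) / 4.82 = 0.152 mA.

V_GS = 1.58 V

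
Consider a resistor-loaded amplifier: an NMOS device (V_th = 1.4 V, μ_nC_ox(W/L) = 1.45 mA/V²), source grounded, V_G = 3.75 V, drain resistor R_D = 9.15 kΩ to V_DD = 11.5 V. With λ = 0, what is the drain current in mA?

I_D = 1.21 mA

V_GS = V_G = 3.75 V, so V_ov = 3.75 − 1.4 = 2.35 V.
Assume saturation: I_D = ½ k_n V_ov² = 0.5 × 1.45 × 2.35² = 4 mA, giving V_DS = V_DD − I_D R_D = 11.5 − 4 × 9.15 = -25.1 V.
But -25.1 V < V_ov = 2.35 V, so the device is actually in triode.
In triode I_D = k_n[V_ov V_DS − ½ V_DS²] and I_D = (V_DD − V_DS)/R_D. Equating: 6.63 V_DS² − 32.18 V_DS + 11.5 = 0, giving V_DS = 0.388 V (the root below V_ov).
I_D = (11.5 − 0.388) / 9.15 = 1.21 mA.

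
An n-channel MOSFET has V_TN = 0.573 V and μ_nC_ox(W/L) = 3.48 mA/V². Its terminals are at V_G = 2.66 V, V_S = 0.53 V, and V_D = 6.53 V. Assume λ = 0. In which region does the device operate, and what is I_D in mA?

Saturation; I_D = 4.22 mA

V_GS = V_G − V_S = 2.66 − 0.53 = 2.13 V; V_DS = V_D − V_S = 6.53 − 0.53 = 6 V.
V_ov = V_GS − V_TN = 2.13 − 0.573 = 1.56 V.
Since V_DS = 6 V ≥ V_ov = 1.56 V, the device is in saturation.
I_D = ½ k_n V_ov² = 0.5 × 3.48 × 1.56² = 4.22 mA.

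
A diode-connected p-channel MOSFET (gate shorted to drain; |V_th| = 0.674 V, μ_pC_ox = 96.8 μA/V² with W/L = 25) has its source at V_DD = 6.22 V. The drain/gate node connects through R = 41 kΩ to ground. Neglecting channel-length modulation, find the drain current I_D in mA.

With gate tied to drain, V_SG = V_SD ≥ V_SG − |V_th|, so the device is in saturation.
k_p = μ_pC_ox · (W/L) = 2.42 mA/V².
KCL at the drain: ½ k_p (V_SG − |V_th|)² = (V_DD − V_SG)/R.
Let x = V_SG − 0.674. Then 49.6 x² + x − 5.546 = 0, giving x = 0.324 V (positive root), so V_SG = 0.998 V.
I_D = (V_DD − V_SG)/R = (6.22 − 0.998) / 41 = 0.127 mA.

I_D = 0.127 mA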